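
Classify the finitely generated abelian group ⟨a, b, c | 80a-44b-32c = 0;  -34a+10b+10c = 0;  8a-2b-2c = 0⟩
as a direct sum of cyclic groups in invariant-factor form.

Answer: M ≅ ℤ/2 ⊕ ℤ/6 ⊕ ℤ/12

Derivation:
rank_ℚ(R)=3; free=3−3=0
SNF(R) diag = [2, 6, 12] → torsion [2, 6, 12]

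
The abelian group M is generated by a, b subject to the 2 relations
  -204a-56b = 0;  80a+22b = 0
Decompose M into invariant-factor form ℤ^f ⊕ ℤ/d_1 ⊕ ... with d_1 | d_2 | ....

Answer: M ≅ ℤ/2 ⊕ ℤ/4

Derivation:
rank_ℚ(R)=2; free=2−2=0
SNF(R) diag = [2, 4] → torsion [2, 4]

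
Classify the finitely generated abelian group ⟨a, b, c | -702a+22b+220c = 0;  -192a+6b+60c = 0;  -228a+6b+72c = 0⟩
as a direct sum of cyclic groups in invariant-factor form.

rank_ℚ(R)=3; free=3−3=0
SNF(R) diag = [2, 6, 12] → torsion [2, 6, 12]

Answer: M ≅ ℤ/2 ⊕ ℤ/6 ⊕ ℤ/12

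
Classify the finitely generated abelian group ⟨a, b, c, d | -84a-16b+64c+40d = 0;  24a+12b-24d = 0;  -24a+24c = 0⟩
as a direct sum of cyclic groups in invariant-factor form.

Answer: M ≅ ℤ^1 ⊕ ℤ/4 ⊕ ℤ/12 ⊕ ℤ/24

Derivation:
rank_ℚ(R)=3; free=4−3=1
SNF(R) diag = [4, 12, 24] → torsion [4, 12, 24]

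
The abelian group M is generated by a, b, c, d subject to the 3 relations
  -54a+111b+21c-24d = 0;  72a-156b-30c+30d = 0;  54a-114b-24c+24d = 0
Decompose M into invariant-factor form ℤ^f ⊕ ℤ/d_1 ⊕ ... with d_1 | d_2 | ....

Answer: M ≅ ℤ^1 ⊕ ℤ/3 ⊕ ℤ/6 ⊕ ℤ/18

Derivation:
rank_ℚ(R)=3; free=4−3=1
SNF(R) diag = [3, 6, 18] → torsion [3, 6, 18]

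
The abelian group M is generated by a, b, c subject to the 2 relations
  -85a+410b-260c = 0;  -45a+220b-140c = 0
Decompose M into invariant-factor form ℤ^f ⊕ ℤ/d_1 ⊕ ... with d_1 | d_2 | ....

rank_ℚ(R)=2; free=3−2=1
SNF(R) diag = [5, 10] → torsion [5, 10]

Answer: M ≅ ℤ^1 ⊕ ℤ/5 ⊕ ℤ/10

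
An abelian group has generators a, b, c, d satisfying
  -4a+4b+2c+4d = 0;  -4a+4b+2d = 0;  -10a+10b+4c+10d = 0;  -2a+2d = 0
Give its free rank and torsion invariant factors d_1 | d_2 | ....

Answer: M ≅ ℤ/2 ⊕ ℤ/2 ⊕ ℤ/2 ⊕ ℤ/2

Derivation:
rank_ℚ(R)=4; free=4−4=0
SNF(R) diag = [2, 2, 2, 2] → torsion [2, 2, 2, 2]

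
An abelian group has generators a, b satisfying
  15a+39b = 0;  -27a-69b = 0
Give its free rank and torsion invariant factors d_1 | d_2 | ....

Answer: M ≅ ℤ/3 ⊕ ℤ/6

Derivation:
rank_ℚ(R)=2; free=2−2=0
SNF(R) diag = [3, 6] → torsion [3, 6]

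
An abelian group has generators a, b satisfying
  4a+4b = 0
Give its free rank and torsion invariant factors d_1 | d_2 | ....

Answer: M ≅ ℤ^1 ⊕ ℤ/4

Derivation:
rank_ℚ(R)=1; free=2−1=1
SNF(R) diag = [4] → torsion [4]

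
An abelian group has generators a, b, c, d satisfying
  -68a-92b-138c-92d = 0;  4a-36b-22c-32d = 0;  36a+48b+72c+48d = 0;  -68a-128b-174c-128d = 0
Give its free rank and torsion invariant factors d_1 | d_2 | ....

rank_ℚ(R)=4; free=4−4=0
SNF(R) diag = [2, 4, 12, 36] → torsion [2, 4, 12, 36]

Answer: M ≅ ℤ/2 ⊕ ℤ/4 ⊕ ℤ/12 ⊕ ℤ/36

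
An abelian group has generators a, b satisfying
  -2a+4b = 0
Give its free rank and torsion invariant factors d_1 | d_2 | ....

Answer: M ≅ ℤ^1 ⊕ ℤ/2

Derivation:
rank_ℚ(R)=1; free=2−1=1
SNF(R) diag = [2] → torsion [2]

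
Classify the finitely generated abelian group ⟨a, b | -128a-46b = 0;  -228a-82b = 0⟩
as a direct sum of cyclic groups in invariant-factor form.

Answer: M ≅ ℤ/2 ⊕ ℤ/4

Derivation:
rank_ℚ(R)=2; free=2−2=0
SNF(R) diag = [2, 4] → torsion [2, 4]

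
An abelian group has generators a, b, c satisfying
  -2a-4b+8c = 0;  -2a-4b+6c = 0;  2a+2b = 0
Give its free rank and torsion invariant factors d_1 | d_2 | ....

Answer: M ≅ ℤ/2 ⊕ ℤ/2 ⊕ ℤ/2

Derivation:
rank_ℚ(R)=3; free=3−3=0
SNF(R) diag = [2, 2, 2] → torsion [2, 2, 2]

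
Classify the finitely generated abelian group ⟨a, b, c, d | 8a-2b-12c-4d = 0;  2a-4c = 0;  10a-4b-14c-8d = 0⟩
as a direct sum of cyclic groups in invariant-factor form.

Answer: M ≅ ℤ^1 ⊕ ℤ/2 ⊕ ℤ/2 ⊕ ℤ/2

Derivation:
rank_ℚ(R)=3; free=4−3=1
SNF(R) diag = [2, 2, 2] → torsion [2, 2, 2]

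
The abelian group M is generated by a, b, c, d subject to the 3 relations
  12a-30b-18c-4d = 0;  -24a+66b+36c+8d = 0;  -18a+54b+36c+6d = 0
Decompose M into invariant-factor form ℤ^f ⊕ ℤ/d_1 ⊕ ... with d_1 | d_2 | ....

Answer: M ≅ ℤ^1 ⊕ ℤ/2 ⊕ ℤ/6 ⊕ ℤ/18

Derivation:
rank_ℚ(R)=3; free=4−3=1
SNF(R) diag = [2, 6, 18] → torsion [2, 6, 18]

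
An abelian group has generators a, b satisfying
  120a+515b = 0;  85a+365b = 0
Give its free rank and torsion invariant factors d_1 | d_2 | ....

rank_ℚ(R)=2; free=2−2=0
SNF(R) diag = [5, 5] → torsion [5, 5]

Answer: M ≅ ℤ/5 ⊕ ℤ/5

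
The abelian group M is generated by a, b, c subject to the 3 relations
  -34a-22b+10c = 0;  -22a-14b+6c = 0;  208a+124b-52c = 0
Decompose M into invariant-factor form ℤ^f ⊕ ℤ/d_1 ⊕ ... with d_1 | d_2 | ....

Answer: M ≅ ℤ/2 ⊕ ℤ/4 ⊕ ℤ/12

Derivation:
rank_ℚ(R)=3; free=3−3=0
SNF(R) diag = [2, 4, 12] → torsion [2, 4, 12]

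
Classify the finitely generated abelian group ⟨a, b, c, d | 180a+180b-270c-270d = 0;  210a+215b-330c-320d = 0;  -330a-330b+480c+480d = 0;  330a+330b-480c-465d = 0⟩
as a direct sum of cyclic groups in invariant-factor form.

Answer: M ≅ ℤ/5 ⊕ ℤ/15 ⊕ ℤ/30 ⊕ ℤ/90

Derivation:
rank_ℚ(R)=4; free=4−4=0
SNF(R) diag = [5, 15, 30, 90] → torsion [5, 15, 30, 90]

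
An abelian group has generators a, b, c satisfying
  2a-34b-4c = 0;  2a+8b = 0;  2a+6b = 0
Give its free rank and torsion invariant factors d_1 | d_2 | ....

rank_ℚ(R)=3; free=3−3=0
SNF(R) diag = [2, 2, 4] → torsion [2, 2, 4]

Answer: M ≅ ℤ/2 ⊕ ℤ/2 ⊕ ℤ/4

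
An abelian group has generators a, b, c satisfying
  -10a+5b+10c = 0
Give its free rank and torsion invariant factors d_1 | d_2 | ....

rank_ℚ(R)=1; free=3−1=2
SNF(R) diag = [5] → torsion [5]

Answer: M ≅ ℤ^2 ⊕ ℤ/5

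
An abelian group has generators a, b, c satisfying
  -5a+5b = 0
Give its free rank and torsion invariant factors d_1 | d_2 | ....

rank_ℚ(R)=1; free=3−1=2
SNF(R) diag = [5] → torsion [5]

Answer: M ≅ ℤ^2 ⊕ ℤ/5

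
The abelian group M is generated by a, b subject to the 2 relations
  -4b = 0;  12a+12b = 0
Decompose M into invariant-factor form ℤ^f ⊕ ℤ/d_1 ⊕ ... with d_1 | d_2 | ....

Answer: M ≅ ℤ/4 ⊕ ℤ/12

Derivation:
rank_ℚ(R)=2; free=2−2=0
SNF(R) diag = [4, 12] → torsion [4, 12]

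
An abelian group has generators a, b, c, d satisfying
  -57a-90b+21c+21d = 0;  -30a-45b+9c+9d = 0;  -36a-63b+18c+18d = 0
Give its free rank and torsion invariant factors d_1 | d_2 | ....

rank_ℚ(R)=3; free=4−3=1
SNF(R) diag = [3, 3, 9] → torsion [3, 3, 9]

Answer: M ≅ ℤ^1 ⊕ ℤ/3 ⊕ ℤ/3 ⊕ ℤ/9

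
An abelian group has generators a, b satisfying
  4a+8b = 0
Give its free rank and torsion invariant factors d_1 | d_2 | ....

rank_ℚ(R)=1; free=2−1=1
SNF(R) diag = [4] → torsion [4]

Answer: M ≅ ℤ^1 ⊕ ℤ/4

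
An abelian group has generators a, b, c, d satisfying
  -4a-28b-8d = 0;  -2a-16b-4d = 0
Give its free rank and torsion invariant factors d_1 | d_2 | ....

rank_ℚ(R)=2; free=4−2=2
SNF(R) diag = [2, 4] → torsion [2, 4]

Answer: M ≅ ℤ^2 ⊕ ℤ/2 ⊕ ℤ/4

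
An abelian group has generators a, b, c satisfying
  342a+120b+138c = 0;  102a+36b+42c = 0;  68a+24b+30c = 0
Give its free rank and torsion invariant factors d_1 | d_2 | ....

rank_ℚ(R)=3; free=3−3=0
SNF(R) diag = [2, 6, 12] → torsion [2, 6, 12]

Answer: M ≅ ℤ/2 ⊕ ℤ/6 ⊕ ℤ/12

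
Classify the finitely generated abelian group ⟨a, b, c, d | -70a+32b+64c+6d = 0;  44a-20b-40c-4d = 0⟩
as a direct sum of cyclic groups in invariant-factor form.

rank_ℚ(R)=2; free=4−2=2
SNF(R) diag = [2, 4] → torsion [2, 4]

Answer: M ≅ ℤ^2 ⊕ ℤ/2 ⊕ ℤ/4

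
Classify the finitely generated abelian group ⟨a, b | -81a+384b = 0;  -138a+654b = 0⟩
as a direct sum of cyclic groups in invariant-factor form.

Answer: M ≅ ℤ/3 ⊕ ℤ/6

Derivation:
rank_ℚ(R)=2; free=2−2=0
SNF(R) diag = [3, 6] → torsion [3, 6]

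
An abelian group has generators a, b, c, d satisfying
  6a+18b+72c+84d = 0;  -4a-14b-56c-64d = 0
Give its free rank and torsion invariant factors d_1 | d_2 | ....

Answer: M ≅ ℤ^2 ⊕ ℤ/2 ⊕ ℤ/6

Derivation:
rank_ℚ(R)=2; free=4−2=2
SNF(R) diag = [2, 6] → torsion [2, 6]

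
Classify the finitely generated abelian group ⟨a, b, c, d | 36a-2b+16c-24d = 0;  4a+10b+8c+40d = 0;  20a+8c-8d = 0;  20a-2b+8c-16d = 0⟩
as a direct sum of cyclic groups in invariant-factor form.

rank_ℚ(R)=4; free=4−4=0
SNF(R) diag = [2, 4, 8, 8] → torsion [2, 4, 8, 8]

Answer: M ≅ ℤ/2 ⊕ ℤ/4 ⊕ ℤ/8 ⊕ ℤ/8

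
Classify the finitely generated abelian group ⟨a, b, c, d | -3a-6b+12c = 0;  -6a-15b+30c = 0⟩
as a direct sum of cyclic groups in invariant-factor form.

Answer: M ≅ ℤ^2 ⊕ ℤ/3 ⊕ ℤ/3

Derivation:
rank_ℚ(R)=2; free=4−2=2
SNF(R) diag = [3, 3] → torsion [3, 3]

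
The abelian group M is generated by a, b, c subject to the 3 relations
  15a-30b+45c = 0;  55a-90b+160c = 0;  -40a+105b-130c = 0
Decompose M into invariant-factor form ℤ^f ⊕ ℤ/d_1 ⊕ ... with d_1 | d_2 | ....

rank_ℚ(R)=3; free=3−3=0
SNF(R) diag = [5, 15, 15] → torsion [5, 15, 15]

Answer: M ≅ ℤ/5 ⊕ ℤ/15 ⊕ ℤ/15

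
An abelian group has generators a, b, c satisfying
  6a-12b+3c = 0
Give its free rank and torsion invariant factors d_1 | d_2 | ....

Answer: M ≅ ℤ^2 ⊕ ℤ/3

Derivation:
rank_ℚ(R)=1; free=3−1=2
SNF(R) diag = [3] → torsion [3]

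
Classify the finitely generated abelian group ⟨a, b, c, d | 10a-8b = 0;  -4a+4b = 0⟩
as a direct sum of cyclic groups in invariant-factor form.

rank_ℚ(R)=2; free=4−2=2
SNF(R) diag = [2, 4] → torsion [2, 4]

Answer: M ≅ ℤ^2 ⊕ ℤ/2 ⊕ ℤ/4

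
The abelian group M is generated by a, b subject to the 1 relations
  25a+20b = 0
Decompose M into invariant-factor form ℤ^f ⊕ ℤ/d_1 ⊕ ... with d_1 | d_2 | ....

rank_ℚ(R)=1; free=2−1=1
SNF(R) diag = [5] → torsion [5]

Answer: M ≅ ℤ^1 ⊕ ℤ/5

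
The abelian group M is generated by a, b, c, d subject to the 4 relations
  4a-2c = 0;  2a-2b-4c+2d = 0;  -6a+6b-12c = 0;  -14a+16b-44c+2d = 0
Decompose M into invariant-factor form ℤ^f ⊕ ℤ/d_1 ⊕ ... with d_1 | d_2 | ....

Answer: M ≅ ℤ/2 ⊕ ℤ/2 ⊕ ℤ/6 ⊕ ℤ/6

Derivation:
rank_ℚ(R)=4; free=4−4=0
SNF(R) diag = [2, 2, 6, 6] → torsion [2, 2, 6, 6]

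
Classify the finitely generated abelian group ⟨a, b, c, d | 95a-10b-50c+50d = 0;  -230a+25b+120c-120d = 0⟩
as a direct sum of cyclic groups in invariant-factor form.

rank_ℚ(R)=2; free=4−2=2
SNF(R) diag = [5, 5] → torsion [5, 5]

Answer: M ≅ ℤ^2 ⊕ ℤ/5 ⊕ ℤ/5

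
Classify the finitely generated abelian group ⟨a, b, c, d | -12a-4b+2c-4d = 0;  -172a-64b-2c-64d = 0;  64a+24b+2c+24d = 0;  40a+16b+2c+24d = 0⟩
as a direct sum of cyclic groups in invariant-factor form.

Answer: M ≅ ℤ/2 ⊕ ℤ/4 ⊕ ℤ/4 ⊕ ℤ/8

Derivation:
rank_ℚ(R)=4; free=4−4=0
SNF(R) diag = [2, 4, 4, 8] → torsion [2, 4, 4, 8]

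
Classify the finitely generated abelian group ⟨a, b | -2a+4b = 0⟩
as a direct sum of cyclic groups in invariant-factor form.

rank_ℚ(R)=1; free=2−1=1
SNF(R) diag = [2] → torsion [2]

Answer: M ≅ ℤ^1 ⊕ ℤ/2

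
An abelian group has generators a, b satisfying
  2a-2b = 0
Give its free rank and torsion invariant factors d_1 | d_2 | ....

rank_ℚ(R)=1; free=2−1=1
SNF(R) diag = [2] → torsion [2]

Answer: M ≅ ℤ^1 ⊕ ℤ/2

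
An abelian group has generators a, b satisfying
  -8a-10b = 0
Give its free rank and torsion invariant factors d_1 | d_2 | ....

rank_ℚ(R)=1; free=2−1=1
SNF(R) diag = [2] → torsion [2]

Answer: M ≅ ℤ^1 ⊕ ℤ/2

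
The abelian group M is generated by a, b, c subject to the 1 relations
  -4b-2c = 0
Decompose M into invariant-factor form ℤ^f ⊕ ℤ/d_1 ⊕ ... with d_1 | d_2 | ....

Answer: M ≅ ℤ^2 ⊕ ℤ/2

Derivation:
rank_ℚ(R)=1; free=3−1=2
SNF(R) diag = [2] → torsion [2]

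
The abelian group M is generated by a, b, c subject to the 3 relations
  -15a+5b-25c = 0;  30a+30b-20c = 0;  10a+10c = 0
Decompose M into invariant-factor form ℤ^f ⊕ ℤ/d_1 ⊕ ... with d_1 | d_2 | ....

rank_ℚ(R)=3; free=3−3=0
SNF(R) diag = [5, 10, 10] → torsion [5, 10, 10]

Answer: M ≅ ℤ/5 ⊕ ℤ/10 ⊕ ℤ/10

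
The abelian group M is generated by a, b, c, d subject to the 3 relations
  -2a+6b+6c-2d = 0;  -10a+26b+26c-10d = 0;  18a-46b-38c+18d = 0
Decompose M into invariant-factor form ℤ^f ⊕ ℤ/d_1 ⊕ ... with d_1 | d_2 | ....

rank_ℚ(R)=3; free=4−3=1
SNF(R) diag = [2, 4, 8] → torsion [2, 4, 8]

Answer: M ≅ ℤ^1 ⊕ ℤ/2 ⊕ ℤ/4 ⊕ ℤ/8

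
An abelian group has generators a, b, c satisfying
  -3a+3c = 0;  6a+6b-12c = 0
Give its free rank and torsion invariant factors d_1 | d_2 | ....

rank_ℚ(R)=2; free=3−2=1
SNF(R) diag = [3, 6] → torsion [3, 6]

Answer: M ≅ ℤ^1 ⊕ ℤ/3 ⊕ ℤ/6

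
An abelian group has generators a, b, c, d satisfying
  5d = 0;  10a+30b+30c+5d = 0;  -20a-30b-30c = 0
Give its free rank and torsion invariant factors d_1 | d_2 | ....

Answer: M ≅ ℤ^1 ⊕ ℤ/5 ⊕ ℤ/10 ⊕ ℤ/30

Derivation:
rank_ℚ(R)=3; free=4−3=1
SNF(R) diag = [5, 10, 30] → torsion [5, 10, 30]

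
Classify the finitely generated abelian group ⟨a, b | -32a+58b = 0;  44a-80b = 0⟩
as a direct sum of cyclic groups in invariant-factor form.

rank_ℚ(R)=2; free=2−2=0
SNF(R) diag = [2, 4] → torsion [2, 4]

Answer: M ≅ ℤ/2 ⊕ ℤ/4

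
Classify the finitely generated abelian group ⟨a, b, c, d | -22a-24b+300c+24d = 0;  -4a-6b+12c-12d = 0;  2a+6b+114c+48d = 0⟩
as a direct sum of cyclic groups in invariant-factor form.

Answer: M ≅ ℤ^1 ⊕ ℤ/2 ⊕ ℤ/6 ⊕ ℤ/18

Derivation:
rank_ℚ(R)=3; free=4−3=1
SNF(R) diag = [2, 6, 18] → torsion [2, 6, 18]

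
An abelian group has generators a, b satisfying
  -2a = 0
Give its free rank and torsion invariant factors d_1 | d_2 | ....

Answer: M ≅ ℤ^1 ⊕ ℤ/2

Derivation:
rank_ℚ(R)=1; free=2−1=1
SNF(R) diag = [2] → torsion [2]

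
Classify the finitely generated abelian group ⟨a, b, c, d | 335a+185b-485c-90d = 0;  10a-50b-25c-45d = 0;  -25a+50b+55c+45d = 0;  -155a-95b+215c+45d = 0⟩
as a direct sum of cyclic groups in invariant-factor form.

Answer: M ≅ ℤ/5 ⊕ ℤ/15 ⊕ ℤ/45 ⊕ ℤ/45

Derivation:
rank_ℚ(R)=4; free=4−4=0
SNF(R) diag = [5, 15, 45, 45] → torsion [5, 15, 45, 45]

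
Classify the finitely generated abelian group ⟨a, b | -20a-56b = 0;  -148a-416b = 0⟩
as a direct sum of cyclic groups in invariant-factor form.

Answer: M ≅ ℤ/4 ⊕ ℤ/8

Derivation:
rank_ℚ(R)=2; free=2−2=0
SNF(R) diag = [4, 8] → torsion [4, 8]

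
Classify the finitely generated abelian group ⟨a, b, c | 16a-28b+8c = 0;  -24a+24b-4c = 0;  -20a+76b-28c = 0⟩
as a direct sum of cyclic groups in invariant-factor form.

rank_ℚ(R)=3; free=3−3=0
SNF(R) diag = [4, 4, 4] → torsion [4, 4, 4]

Answer: M ≅ ℤ/4 ⊕ ℤ/4 ⊕ ℤ/4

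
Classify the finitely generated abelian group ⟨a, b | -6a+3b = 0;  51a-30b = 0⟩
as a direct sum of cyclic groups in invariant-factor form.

rank_ℚ(R)=2; free=2−2=0
SNF(R) diag = [3, 9] → torsion [3, 9]

Answer: M ≅ ℤ/3 ⊕ ℤ/9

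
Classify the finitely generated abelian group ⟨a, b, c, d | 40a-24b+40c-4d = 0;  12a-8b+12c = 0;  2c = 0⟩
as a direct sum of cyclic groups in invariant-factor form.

Answer: M ≅ ℤ^1 ⊕ ℤ/2 ⊕ ℤ/4 ⊕ ℤ/4

Derivation:
rank_ℚ(R)=3; free=4−3=1
SNF(R) diag = [2, 4, 4] → torsion [2, 4, 4]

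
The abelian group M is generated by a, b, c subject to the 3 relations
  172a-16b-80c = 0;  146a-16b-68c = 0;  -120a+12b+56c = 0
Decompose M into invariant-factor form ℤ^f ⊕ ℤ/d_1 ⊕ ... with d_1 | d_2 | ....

rank_ℚ(R)=3; free=3−3=0
SNF(R) diag = [2, 4, 8] → torsion [2, 4, 8]

Answer: M ≅ ℤ/2 ⊕ ℤ/4 ⊕ ℤ/8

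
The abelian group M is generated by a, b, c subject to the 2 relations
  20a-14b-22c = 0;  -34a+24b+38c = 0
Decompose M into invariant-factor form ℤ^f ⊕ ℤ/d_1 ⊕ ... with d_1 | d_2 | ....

rank_ℚ(R)=2; free=3−2=1
SNF(R) diag = [2, 2] → torsion [2, 2]

Answer: M ≅ ℤ^1 ⊕ ℤ/2 ⊕ ℤ/2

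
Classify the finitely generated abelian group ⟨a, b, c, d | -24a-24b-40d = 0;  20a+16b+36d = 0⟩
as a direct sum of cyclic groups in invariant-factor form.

rank_ℚ(R)=2; free=4−2=2
SNF(R) diag = [4, 8] → torsion [4, 8]

Answer: M ≅ ℤ^2 ⊕ ℤ/4 ⊕ ℤ/8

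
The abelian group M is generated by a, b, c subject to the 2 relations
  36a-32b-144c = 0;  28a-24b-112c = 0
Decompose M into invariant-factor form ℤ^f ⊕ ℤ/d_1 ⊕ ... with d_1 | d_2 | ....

rank_ℚ(R)=2; free=3−2=1
SNF(R) diag = [4, 8] → torsion [4, 8]

Answer: M ≅ ℤ^1 ⊕ ℤ/4 ⊕ ℤ/8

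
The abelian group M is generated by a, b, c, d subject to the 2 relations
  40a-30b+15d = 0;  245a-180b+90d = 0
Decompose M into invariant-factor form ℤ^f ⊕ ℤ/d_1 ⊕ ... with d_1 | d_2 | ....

Answer: M ≅ ℤ^2 ⊕ ℤ/5 ⊕ ℤ/15

Derivation:
rank_ℚ(R)=2; free=4−2=2
SNF(R) diag = [5, 15] → torsion [5, 15]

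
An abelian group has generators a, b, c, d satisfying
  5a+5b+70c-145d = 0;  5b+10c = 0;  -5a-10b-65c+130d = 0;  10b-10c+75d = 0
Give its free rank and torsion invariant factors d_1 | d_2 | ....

rank_ℚ(R)=4; free=4−4=0
SNF(R) diag = [5, 5, 15, 45] → torsion [5, 5, 15, 45]

Answer: M ≅ ℤ/5 ⊕ ℤ/5 ⊕ ℤ/15 ⊕ ℤ/45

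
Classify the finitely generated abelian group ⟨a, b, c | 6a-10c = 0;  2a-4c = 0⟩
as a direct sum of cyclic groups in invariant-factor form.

rank_ℚ(R)=2; free=3−2=1
SNF(R) diag = [2, 2] → torsion [2, 2]

Answer: M ≅ ℤ^1 ⊕ ℤ/2 ⊕ ℤ/2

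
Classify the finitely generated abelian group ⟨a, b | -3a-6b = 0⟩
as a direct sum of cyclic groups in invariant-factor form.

rank_ℚ(R)=1; free=2−1=1
SNF(R) diag = [3] → torsion [3]

Answer: M ≅ ℤ^1 ⊕ ℤ/3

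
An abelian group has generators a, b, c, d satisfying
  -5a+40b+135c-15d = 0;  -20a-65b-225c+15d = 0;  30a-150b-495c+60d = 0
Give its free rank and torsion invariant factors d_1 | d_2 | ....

rank_ℚ(R)=3; free=4−3=1
SNF(R) diag = [5, 15, 45] → torsion [5, 15, 45]

Answer: M ≅ ℤ^1 ⊕ ℤ/5 ⊕ ℤ/15 ⊕ ℤ/45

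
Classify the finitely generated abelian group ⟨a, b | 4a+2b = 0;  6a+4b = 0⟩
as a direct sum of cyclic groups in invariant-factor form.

Answer: M ≅ ℤ/2 ⊕ ℤ/2

Derivation:
rank_ℚ(R)=2; free=2−2=0
SNF(R) diag = [2, 2] → torsion [2, 2]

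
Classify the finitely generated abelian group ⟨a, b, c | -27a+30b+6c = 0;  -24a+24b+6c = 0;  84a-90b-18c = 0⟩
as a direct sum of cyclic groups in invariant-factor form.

rank_ℚ(R)=3; free=3−3=0
SNF(R) diag = [3, 6, 6] → torsion [3, 6, 6]

Answer: M ≅ ℤ/3 ⊕ ℤ/6 ⊕ ℤ/6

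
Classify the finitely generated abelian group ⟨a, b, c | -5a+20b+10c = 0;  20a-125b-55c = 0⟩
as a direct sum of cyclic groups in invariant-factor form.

rank_ℚ(R)=2; free=3−2=1
SNF(R) diag = [5, 15] → torsion [5, 15]

Answer: M ≅ ℤ^1 ⊕ ℤ/5 ⊕ ℤ/15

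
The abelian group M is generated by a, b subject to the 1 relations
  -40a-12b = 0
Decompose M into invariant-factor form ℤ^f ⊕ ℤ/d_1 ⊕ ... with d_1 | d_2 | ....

Answer: M ≅ ℤ^1 ⊕ ℤ/4

Derivation:
rank_ℚ(R)=1; free=2−1=1
SNF(R) diag = [4] → torsion [4]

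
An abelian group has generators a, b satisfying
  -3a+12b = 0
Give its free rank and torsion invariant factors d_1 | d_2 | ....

rank_ℚ(R)=1; free=2−1=1
SNF(R) diag = [3] → torsion [3]

Answer: M ≅ ℤ^1 ⊕ ℤ/3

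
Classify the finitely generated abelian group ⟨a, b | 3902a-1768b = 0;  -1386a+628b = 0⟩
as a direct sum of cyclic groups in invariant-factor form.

rank_ℚ(R)=2; free=2−2=0
SNF(R) diag = [2, 4] → torsion [2, 4]

Answer: M ≅ ℤ/2 ⊕ ℤ/4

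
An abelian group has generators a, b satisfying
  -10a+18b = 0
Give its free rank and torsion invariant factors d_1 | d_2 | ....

Answer: M ≅ ℤ^1 ⊕ ℤ/2

Derivation:
rank_ℚ(R)=1; free=2−1=1
SNF(R) diag = [2] → torsion [2]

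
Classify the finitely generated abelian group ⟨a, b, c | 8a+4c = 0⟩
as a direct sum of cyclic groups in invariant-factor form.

rank_ℚ(R)=1; free=3−1=2
SNF(R) diag = [4] → torsion [4]

Answer: M ≅ ℤ^2 ⊕ ℤ/4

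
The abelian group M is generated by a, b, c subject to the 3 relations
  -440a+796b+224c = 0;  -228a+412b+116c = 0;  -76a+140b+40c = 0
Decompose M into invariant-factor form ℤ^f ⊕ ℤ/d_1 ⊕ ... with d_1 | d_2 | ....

rank_ℚ(R)=3; free=3−3=0
SNF(R) diag = [4, 4, 12] → torsion [4, 4, 12]

Answer: M ≅ ℤ/4 ⊕ ℤ/4 ⊕ ℤ/12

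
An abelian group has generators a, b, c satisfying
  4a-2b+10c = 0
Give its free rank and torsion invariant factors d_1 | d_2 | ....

rank_ℚ(R)=1; free=3−1=2
SNF(R) diag = [2] → torsion [2]

Answer: M ≅ ℤ^2 ⊕ ℤ/2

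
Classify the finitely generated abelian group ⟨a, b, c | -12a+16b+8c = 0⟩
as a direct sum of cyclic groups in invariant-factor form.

rank_ℚ(R)=1; free=3−1=2
SNF(R) diag = [4] → torsion [4]

Answer: M ≅ ℤ^2 ⊕ ℤ/4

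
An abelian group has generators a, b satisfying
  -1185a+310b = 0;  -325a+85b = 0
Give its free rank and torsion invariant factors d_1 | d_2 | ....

Answer: M ≅ ℤ/5 ⊕ ℤ/5

Derivation:
rank_ℚ(R)=2; free=2−2=0
SNF(R) diag = [5, 5] → torsion [5, 5]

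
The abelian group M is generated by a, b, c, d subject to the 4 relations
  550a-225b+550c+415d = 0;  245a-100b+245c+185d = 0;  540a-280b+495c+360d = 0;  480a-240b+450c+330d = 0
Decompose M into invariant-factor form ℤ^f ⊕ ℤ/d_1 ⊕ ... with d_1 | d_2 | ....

rank_ℚ(R)=4; free=4−4=0
SNF(R) diag = [5, 5, 15, 30] → torsion [5, 5, 15, 30]

Answer: M ≅ ℤ/5 ⊕ ℤ/5 ⊕ ℤ/15 ⊕ ℤ/30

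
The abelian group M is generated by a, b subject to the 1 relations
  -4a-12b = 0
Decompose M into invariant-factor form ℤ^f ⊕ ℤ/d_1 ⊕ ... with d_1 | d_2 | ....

Answer: M ≅ ℤ^1 ⊕ ℤ/4

Derivation:
rank_ℚ(R)=1; free=2−1=1
SNF(R) diag = [4] → torsion [4]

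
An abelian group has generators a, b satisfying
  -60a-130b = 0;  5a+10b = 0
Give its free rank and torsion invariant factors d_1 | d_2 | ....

Answer: M ≅ ℤ/5 ⊕ ℤ/10

Derivation:
rank_ℚ(R)=2; free=2−2=0
SNF(R) diag = [5, 10] → torsion [5, 10]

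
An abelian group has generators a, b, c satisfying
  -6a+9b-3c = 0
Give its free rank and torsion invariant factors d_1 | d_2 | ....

Answer: M ≅ ℤ^2 ⊕ ℤ/3

Derivation:
rank_ℚ(R)=1; free=3−1=2
SNF(R) diag = [3] → torsion [3]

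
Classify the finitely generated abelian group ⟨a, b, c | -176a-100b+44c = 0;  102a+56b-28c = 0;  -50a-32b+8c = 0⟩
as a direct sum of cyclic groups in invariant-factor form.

rank_ℚ(R)=3; free=3−3=0
SNF(R) diag = [2, 4, 4] → torsion [2, 4, 4]

Answer: M ≅ ℤ/2 ⊕ ℤ/4 ⊕ ℤ/4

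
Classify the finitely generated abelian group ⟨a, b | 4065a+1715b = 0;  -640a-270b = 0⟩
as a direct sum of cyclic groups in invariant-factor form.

Answer: M ≅ ℤ/5 ⊕ ℤ/10

Derivation:
rank_ℚ(R)=2; free=2−2=0
SNF(R) diag = [5, 10] → torsion [5, 10]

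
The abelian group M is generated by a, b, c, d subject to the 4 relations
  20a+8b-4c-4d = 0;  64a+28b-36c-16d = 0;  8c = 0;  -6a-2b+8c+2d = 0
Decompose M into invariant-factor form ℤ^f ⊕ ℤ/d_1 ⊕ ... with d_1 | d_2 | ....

rank_ℚ(R)=4; free=4−4=0
SNF(R) diag = [2, 4, 8, 8] → torsion [2, 4, 8, 8]

Answer: M ≅ ℤ/2 ⊕ ℤ/4 ⊕ ℤ/8 ⊕ ℤ/8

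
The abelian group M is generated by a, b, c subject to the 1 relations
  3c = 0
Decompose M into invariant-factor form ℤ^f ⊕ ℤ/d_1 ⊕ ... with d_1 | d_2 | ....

Answer: M ≅ ℤ^2 ⊕ ℤ/3

Derivation:
rank_ℚ(R)=1; free=3−1=2
SNF(R) diag = [3] → torsion [3]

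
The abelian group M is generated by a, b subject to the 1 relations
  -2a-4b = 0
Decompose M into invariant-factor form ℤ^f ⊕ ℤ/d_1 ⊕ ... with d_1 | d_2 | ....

Answer: M ≅ ℤ^1 ⊕ ℤ/2

Derivation:
rank_ℚ(R)=1; free=2−1=1
SNF(R) diag = [2] → torsion [2]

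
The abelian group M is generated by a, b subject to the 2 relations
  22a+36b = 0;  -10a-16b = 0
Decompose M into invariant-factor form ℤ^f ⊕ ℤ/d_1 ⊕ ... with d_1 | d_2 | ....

rank_ℚ(R)=2; free=2−2=0
SNF(R) diag = [2, 4] → torsion [2, 4]

Answer: M ≅ ℤ/2 ⊕ ℤ/4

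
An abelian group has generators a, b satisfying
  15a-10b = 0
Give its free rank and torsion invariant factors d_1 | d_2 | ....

Answer: M ≅ ℤ^1 ⊕ ℤ/5

Derivation:
rank_ℚ(R)=1; free=2−1=1
SNF(R) diag = [5] → torsion [5]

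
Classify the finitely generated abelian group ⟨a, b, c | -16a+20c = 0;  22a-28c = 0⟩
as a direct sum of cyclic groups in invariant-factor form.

Answer: M ≅ ℤ^1 ⊕ ℤ/2 ⊕ ℤ/4

Derivation:
rank_ℚ(R)=2; free=3−2=1
SNF(R) diag = [2, 4] → torsion [2, 4]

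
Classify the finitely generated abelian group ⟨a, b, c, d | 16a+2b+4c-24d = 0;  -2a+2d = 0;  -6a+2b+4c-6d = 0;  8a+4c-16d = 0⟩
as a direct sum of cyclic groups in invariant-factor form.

rank_ℚ(R)=4; free=4−4=0
SNF(R) diag = [2, 2, 4, 4] → torsion [2, 2, 4, 4]

Answer: M ≅ ℤ/2 ⊕ ℤ/2 ⊕ ℤ/4 ⊕ ℤ/4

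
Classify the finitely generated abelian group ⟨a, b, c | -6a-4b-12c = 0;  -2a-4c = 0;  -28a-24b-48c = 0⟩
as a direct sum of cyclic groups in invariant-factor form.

rank_ℚ(R)=3; free=3−3=0
SNF(R) diag = [2, 4, 8] → torsion [2, 4, 8]

Answer: M ≅ ℤ/2 ⊕ ℤ/4 ⊕ ℤ/8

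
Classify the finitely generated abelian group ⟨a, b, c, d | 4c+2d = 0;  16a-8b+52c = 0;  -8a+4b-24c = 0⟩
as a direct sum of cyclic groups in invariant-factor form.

Answer: M ≅ ℤ^1 ⊕ ℤ/2 ⊕ ℤ/4 ⊕ ℤ/4

Derivation:
rank_ℚ(R)=3; free=4−3=1
SNF(R) diag = [2, 4, 4] → torsion [2, 4, 4]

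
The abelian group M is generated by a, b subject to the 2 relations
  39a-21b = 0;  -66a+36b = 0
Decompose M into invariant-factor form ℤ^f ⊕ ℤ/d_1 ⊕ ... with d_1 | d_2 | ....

rank_ℚ(R)=2; free=2−2=0
SNF(R) diag = [3, 6] → torsion [3, 6]

Answer: M ≅ ℤ/3 ⊕ ℤ/6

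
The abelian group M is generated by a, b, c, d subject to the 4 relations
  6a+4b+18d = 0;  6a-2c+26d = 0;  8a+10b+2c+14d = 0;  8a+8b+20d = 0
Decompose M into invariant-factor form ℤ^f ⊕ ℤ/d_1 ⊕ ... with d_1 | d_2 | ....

rank_ℚ(R)=4; free=4−4=0
SNF(R) diag = [2, 2, 2, 4] → torsion [2, 2, 2, 4]

Answer: M ≅ ℤ/2 ⊕ ℤ/2 ⊕ ℤ/2 ⊕ ℤ/4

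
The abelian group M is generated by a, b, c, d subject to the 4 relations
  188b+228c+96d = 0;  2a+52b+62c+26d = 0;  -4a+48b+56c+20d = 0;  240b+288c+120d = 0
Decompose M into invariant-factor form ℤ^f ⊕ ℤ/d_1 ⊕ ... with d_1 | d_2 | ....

Answer: M ≅ ℤ/2 ⊕ ℤ/4 ⊕ ℤ/12 ⊕ ℤ/24

Derivation:
rank_ℚ(R)=4; free=4−4=0
SNF(R) diag = [2, 4, 12, 24] → torsion [2, 4, 12, 24]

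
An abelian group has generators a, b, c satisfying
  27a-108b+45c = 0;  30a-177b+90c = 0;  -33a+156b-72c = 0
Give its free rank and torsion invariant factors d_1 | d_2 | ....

rank_ℚ(R)=3; free=3−3=0
SNF(R) diag = [3, 9, 9] → torsion [3, 9, 9]

Answer: M ≅ ℤ/3 ⊕ ℤ/9 ⊕ ℤ/9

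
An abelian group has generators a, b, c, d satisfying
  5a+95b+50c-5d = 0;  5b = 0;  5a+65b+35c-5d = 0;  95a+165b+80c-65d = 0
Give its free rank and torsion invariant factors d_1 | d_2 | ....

Answer: M ≅ ℤ/5 ⊕ ℤ/5 ⊕ ℤ/15 ⊕ ℤ/30

Derivation:
rank_ℚ(R)=4; free=4−4=0
SNF(R) diag = [5, 5, 15, 30] → torsion [5, 5, 15, 30]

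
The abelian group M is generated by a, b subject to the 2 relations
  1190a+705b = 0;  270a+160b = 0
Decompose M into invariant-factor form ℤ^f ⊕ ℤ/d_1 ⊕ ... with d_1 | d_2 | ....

Answer: M ≅ ℤ/5 ⊕ ℤ/10

Derivation:
rank_ℚ(R)=2; free=2−2=0
SNF(R) diag = [5, 10] → torsion [5, 10]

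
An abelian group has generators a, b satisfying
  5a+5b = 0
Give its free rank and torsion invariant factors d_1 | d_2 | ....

rank_ℚ(R)=1; free=2−1=1
SNF(R) diag = [5] → torsion [5]

Answer: M ≅ ℤ^1 ⊕ ℤ/5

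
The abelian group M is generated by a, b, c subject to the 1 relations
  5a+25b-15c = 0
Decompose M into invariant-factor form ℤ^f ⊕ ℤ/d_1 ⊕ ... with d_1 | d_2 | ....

Answer: M ≅ ℤ^2 ⊕ ℤ/5

Derivation:
rank_ℚ(R)=1; free=3−1=2
SNF(R) diag = [5] → torsion [5]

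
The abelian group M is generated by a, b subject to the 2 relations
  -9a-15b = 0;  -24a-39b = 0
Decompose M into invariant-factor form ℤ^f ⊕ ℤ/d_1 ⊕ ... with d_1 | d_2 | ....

Answer: M ≅ ℤ/3 ⊕ ℤ/3

Derivation:
rank_ℚ(R)=2; free=2−2=0
SNF(R) diag = [3, 3] → torsion [3, 3]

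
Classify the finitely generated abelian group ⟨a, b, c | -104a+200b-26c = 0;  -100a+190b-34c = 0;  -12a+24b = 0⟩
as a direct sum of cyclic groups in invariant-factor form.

rank_ℚ(R)=3; free=3−3=0
SNF(R) diag = [2, 6, 12] → torsion [2, 6, 12]

Answer: M ≅ ℤ/2 ⊕ ℤ/6 ⊕ ℤ/12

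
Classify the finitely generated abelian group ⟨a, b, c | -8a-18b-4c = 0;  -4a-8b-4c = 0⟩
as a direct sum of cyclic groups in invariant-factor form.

Answer: M ≅ ℤ^1 ⊕ ℤ/2 ⊕ ℤ/4

Derivation:
rank_ℚ(R)=2; free=3−2=1
SNF(R) diag = [2, 4] → torsion [2, 4]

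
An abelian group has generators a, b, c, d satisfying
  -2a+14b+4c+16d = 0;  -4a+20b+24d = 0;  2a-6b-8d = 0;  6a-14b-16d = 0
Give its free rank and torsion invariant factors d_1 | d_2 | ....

rank_ℚ(R)=4; free=4−4=0
SNF(R) diag = [2, 4, 4, 8] → torsion [2, 4, 4, 8]

Answer: M ≅ ℤ/2 ⊕ ℤ/4 ⊕ ℤ/4 ⊕ ℤ/8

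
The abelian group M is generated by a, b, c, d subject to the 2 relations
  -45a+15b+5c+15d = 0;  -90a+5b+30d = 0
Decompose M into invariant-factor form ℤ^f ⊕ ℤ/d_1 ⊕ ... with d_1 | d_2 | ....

rank_ℚ(R)=2; free=4−2=2
SNF(R) diag = [5, 5] → torsion [5, 5]

Answer: M ≅ ℤ^2 ⊕ ℤ/5 ⊕ ℤ/5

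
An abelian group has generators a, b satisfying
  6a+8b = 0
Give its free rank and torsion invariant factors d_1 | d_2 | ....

rank_ℚ(R)=1; free=2−1=1
SNF(R) diag = [2] → torsion [2]

Answer: M ≅ ℤ^1 ⊕ ℤ/2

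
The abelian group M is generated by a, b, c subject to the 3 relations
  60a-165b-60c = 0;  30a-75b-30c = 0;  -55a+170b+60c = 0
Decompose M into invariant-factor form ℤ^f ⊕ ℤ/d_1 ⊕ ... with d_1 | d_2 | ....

Answer: M ≅ ℤ/5 ⊕ ℤ/15 ⊕ ℤ/30

Derivation:
rank_ℚ(R)=3; free=3−3=0
SNF(R) diag = [5, 15, 30] → torsion [5, 15, 30]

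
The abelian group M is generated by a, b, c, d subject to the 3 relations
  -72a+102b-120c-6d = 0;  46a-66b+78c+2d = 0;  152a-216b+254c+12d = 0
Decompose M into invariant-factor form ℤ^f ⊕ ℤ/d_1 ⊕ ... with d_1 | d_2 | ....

rank_ℚ(R)=3; free=4−3=1
SNF(R) diag = [2, 2, 6] → torsion [2, 2, 6]

Answer: M ≅ ℤ^1 ⊕ ℤ/2 ⊕ ℤ/2 ⊕ ℤ/6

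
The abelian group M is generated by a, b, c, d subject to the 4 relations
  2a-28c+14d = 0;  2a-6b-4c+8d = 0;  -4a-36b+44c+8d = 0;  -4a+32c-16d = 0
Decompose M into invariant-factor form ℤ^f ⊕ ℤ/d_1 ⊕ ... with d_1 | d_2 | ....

rank_ℚ(R)=4; free=4−4=0
SNF(R) diag = [2, 6, 12, 12] → torsion [2, 6, 12, 12]

Answer: M ≅ ℤ/2 ⊕ ℤ/6 ⊕ ℤ/12 ⊕ ℤ/12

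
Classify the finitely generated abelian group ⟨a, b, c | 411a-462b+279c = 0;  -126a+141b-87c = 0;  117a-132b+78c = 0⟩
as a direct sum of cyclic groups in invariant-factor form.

Answer: M ≅ ℤ/3 ⊕ ℤ/3 ⊕ ℤ/9

Derivation:
rank_ℚ(R)=3; free=3−3=0
SNF(R) diag = [3, 3, 9] → torsion [3, 3, 9]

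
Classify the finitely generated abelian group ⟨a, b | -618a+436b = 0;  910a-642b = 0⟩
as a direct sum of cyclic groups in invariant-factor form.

rank_ℚ(R)=2; free=2−2=0
SNF(R) diag = [2, 2] → torsion [2, 2]

Answer: M ≅ ℤ/2 ⊕ ℤ/2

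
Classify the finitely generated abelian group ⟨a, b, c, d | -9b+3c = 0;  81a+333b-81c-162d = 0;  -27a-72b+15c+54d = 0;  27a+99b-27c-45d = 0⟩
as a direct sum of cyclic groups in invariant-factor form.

rank_ℚ(R)=4; free=4−4=0
SNF(R) diag = [3, 9, 9, 27] → torsion [3, 9, 9, 27]

Answer: M ≅ ℤ/3 ⊕ ℤ/9 ⊕ ℤ/9 ⊕ ℤ/27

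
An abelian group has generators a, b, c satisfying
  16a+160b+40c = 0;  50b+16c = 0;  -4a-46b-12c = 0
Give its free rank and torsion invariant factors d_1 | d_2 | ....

rank_ℚ(R)=3; free=3−3=0
SNF(R) diag = [2, 4, 8] → torsion [2, 4, 8]

Answer: M ≅ ℤ/2 ⊕ ℤ/4 ⊕ ℤ/8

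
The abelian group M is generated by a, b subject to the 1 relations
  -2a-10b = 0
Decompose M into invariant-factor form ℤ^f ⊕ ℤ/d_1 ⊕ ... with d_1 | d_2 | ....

rank_ℚ(R)=1; free=2−1=1
SNF(R) diag = [2] → torsion [2]

Answer: M ≅ ℤ^1 ⊕ ℤ/2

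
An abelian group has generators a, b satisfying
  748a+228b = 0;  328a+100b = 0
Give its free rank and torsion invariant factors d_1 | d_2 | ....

rank_ℚ(R)=2; free=2−2=0
SNF(R) diag = [4, 4] → torsion [4, 4]

Answer: M ≅ ℤ/4 ⊕ ℤ/4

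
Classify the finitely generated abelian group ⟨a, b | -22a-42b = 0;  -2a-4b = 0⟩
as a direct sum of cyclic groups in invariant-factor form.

rank_ℚ(R)=2; free=2−2=0
SNF(R) diag = [2, 2] → torsion [2, 2]

Answer: M ≅ ℤ/2 ⊕ ℤ/2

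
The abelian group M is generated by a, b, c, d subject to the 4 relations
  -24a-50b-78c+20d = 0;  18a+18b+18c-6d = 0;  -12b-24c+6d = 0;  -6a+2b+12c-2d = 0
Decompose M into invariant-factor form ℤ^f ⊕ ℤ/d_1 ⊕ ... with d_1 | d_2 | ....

rank_ℚ(R)=4; free=4−4=0
SNF(R) diag = [2, 6, 6, 6] → torsion [2, 6, 6, 6]

Answer: M ≅ ℤ/2 ⊕ ℤ/6 ⊕ ℤ/6 ⊕ ℤ/6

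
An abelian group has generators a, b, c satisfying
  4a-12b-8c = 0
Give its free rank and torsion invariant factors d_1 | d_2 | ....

rank_ℚ(R)=1; free=3−1=2
SNF(R) diag = [4] → torsion [4]

Answer: M ≅ ℤ^2 ⊕ ℤ/4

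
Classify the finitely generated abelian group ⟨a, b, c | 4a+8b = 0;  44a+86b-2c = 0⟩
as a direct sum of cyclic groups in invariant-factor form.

Answer: M ≅ ℤ^1 ⊕ ℤ/2 ⊕ ℤ/4

Derivation:
rank_ℚ(R)=2; free=3−2=1
SNF(R) diag = [2, 4] → torsion [2, 4]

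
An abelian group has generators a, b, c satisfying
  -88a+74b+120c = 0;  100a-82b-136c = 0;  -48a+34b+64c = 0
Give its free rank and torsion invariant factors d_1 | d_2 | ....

rank_ℚ(R)=3; free=3−3=0
SNF(R) diag = [2, 4, 8] → torsion [2, 4, 8]

Answer: M ≅ ℤ/2 ⊕ ℤ/4 ⊕ ℤ/8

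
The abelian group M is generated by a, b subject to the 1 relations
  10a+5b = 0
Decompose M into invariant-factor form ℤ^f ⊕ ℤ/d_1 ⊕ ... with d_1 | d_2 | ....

Answer: M ≅ ℤ^1 ⊕ ℤ/5

Derivation:
rank_ℚ(R)=1; free=2−1=1
SNF(R) diag = [5] → torsion [5]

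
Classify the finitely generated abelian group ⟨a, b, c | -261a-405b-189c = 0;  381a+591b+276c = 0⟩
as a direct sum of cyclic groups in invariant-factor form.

Answer: M ≅ ℤ^1 ⊕ ℤ/3 ⊕ ℤ/9

Derivation:
rank_ℚ(R)=2; free=3−2=1
SNF(R) diag = [3, 9] → torsion [3, 9]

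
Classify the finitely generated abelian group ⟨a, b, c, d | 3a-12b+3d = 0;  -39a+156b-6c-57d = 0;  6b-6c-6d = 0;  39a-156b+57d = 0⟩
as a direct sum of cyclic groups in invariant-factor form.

rank_ℚ(R)=4; free=4−4=0
SNF(R) diag = [3, 6, 6, 18] → torsion [3, 6, 6, 18]

Answer: M ≅ ℤ/3 ⊕ ℤ/6 ⊕ ℤ/6 ⊕ ℤ/18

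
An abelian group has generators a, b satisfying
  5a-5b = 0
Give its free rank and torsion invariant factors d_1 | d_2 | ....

Answer: M ≅ ℤ^1 ⊕ ℤ/5

Derivation:
rank_ℚ(R)=1; free=2−1=1
SNF(R) diag = [5] → torsion [5]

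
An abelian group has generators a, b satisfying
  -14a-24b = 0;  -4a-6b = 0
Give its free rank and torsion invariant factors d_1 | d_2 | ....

rank_ℚ(R)=2; free=2−2=0
SNF(R) diag = [2, 6] → torsion [2, 6]

Answer: M ≅ ℤ/2 ⊕ ℤ/6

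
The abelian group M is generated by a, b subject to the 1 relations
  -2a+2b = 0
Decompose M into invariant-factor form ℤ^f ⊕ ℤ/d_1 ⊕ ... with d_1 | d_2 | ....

Answer: M ≅ ℤ^1 ⊕ ℤ/2

Derivation:
rank_ℚ(R)=1; free=2−1=1
SNF(R) diag = [2] → torsion [2]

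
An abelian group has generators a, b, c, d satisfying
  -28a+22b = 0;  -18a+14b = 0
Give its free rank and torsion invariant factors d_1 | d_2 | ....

rank_ℚ(R)=2; free=4−2=2
SNF(R) diag = [2, 2] → torsion [2, 2]

Answer: M ≅ ℤ^2 ⊕ ℤ/2 ⊕ ℤ/2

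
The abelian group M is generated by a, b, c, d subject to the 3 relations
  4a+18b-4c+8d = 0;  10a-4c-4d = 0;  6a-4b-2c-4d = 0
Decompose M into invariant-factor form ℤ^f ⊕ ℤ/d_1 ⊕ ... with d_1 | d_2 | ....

Answer: M ≅ ℤ^1 ⊕ ℤ/2 ⊕ ℤ/2 ⊕ ℤ/6

Derivation:
rank_ℚ(R)=3; free=4−3=1
SNF(R) diag = [2, 2, 6] → torsion [2, 2, 6]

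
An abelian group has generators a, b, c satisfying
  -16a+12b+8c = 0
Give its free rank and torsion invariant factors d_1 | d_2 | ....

Answer: M ≅ ℤ^2 ⊕ ℤ/4

Derivation:
rank_ℚ(R)=1; free=3−1=2
SNF(R) diag = [4] → torsion [4]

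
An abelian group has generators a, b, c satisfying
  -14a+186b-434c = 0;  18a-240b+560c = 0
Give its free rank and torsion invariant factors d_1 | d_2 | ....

rank_ℚ(R)=2; free=3−2=1
SNF(R) diag = [2, 2] → torsion [2, 2]

Answer: M ≅ ℤ^1 ⊕ ℤ/2 ⊕ ℤ/2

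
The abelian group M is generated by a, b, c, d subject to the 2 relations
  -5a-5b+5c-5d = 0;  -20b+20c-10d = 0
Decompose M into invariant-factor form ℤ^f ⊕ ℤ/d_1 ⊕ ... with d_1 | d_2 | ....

Answer: M ≅ ℤ^2 ⊕ ℤ/5 ⊕ ℤ/10

Derivation:
rank_ℚ(R)=2; free=4−2=2
SNF(R) diag = [5, 10] → torsion [5, 10]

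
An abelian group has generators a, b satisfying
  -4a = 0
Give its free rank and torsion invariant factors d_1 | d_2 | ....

Answer: M ≅ ℤ^1 ⊕ ℤ/4

Derivation:
rank_ℚ(R)=1; free=2−1=1
SNF(R) diag = [4] → torsion [4]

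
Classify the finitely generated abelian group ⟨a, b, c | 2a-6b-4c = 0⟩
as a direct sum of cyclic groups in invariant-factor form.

rank_ℚ(R)=1; free=3−1=2
SNF(R) diag = [2] → torsion [2]

Answer: M ≅ ℤ^2 ⊕ ℤ/2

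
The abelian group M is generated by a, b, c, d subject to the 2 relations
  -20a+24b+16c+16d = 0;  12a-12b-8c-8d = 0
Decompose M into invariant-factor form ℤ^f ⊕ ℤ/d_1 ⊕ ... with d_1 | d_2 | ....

rank_ℚ(R)=2; free=4−2=2
SNF(R) diag = [4, 4] → torsion [4, 4]

Answer: M ≅ ℤ^2 ⊕ ℤ/4 ⊕ ℤ/4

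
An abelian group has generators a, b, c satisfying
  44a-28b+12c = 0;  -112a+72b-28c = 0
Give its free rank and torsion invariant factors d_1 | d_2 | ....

Answer: M ≅ ℤ^1 ⊕ ℤ/4 ⊕ ℤ/4

Derivation:
rank_ℚ(R)=2; free=3−2=1
SNF(R) diag = [4, 4] → torsion [4, 4]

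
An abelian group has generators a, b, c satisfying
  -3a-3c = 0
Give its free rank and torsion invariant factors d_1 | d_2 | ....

Answer: M ≅ ℤ^2 ⊕ ℤ/3

Derivation:
rank_ℚ(R)=1; free=3−1=2
SNF(R) diag = [3] → torsion [3]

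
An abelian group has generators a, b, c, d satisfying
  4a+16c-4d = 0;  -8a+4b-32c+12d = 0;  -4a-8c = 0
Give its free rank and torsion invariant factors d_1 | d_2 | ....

Answer: M ≅ ℤ^1 ⊕ ℤ/4 ⊕ ℤ/4 ⊕ ℤ/4

Derivation:
rank_ℚ(R)=3; free=4−3=1
SNF(R) diag = [4, 4, 4] → torsion [4, 4, 4]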